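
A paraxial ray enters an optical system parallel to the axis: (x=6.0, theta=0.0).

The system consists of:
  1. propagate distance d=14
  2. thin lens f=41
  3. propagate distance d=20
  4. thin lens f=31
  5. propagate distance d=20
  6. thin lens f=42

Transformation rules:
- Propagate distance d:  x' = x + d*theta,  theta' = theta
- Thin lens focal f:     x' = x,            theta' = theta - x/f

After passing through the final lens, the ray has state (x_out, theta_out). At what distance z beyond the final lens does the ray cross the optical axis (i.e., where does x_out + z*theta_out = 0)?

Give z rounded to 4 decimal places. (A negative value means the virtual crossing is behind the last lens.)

Initial: x=6.0000 theta=0.0000
After 1 (propagate distance d=14): x=6.0000 theta=0.0000
After 2 (thin lens f=41): x=6.0000 theta=-6/41 (≈-0.1463)
After 3 (propagate distance d=20): x=126/41 (≈3.0732) theta=-6/41 (≈-0.1463)
After 4 (thin lens f=31): x=126/41 (≈3.0732) theta=-312/1271 (≈-0.2455)
After 5 (propagate distance d=20): x=-2334/1271 (≈-1.8363) theta=-312/1271 (≈-0.2455)
After 6 (thin lens f=42): x=-2334/1271 (≈-1.8363) theta=-1795/8897 (≈-0.2018)
z_focus = -x_out/theta_out = -(-2334/1271)/(-1795/8897) = -16338/1795 ≈ -9.1019
Rounded to 4 decimal places: z = -9.1019

Answer: -9.1019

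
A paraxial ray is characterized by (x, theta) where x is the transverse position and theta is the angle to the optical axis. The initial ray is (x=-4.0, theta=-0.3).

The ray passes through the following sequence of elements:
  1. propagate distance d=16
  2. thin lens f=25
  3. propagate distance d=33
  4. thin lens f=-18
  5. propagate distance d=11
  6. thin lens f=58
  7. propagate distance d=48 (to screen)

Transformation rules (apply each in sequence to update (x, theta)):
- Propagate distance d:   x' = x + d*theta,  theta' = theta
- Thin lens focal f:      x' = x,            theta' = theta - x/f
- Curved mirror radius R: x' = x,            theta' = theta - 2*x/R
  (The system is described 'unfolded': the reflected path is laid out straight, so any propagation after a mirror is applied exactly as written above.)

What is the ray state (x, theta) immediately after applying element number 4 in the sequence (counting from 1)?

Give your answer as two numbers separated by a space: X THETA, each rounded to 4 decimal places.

Answer: -7.0840 -0.3416

Derivation:
Initial: x=-4.0000 theta=-0.3000
After 1 (propagate distance d=16): x=-8.8000 theta=-0.3000
After 2 (thin lens f=25): x=-8.8000 theta=0.0520
After 3 (propagate distance d=33): x=-7.0840 theta=0.0520
After 4 (thin lens f=-18): x=-7.0840 theta=-1537/4500 (≈-0.3416)
Rounded to 4 decimal places: x = -7.0840, theta = -0.3416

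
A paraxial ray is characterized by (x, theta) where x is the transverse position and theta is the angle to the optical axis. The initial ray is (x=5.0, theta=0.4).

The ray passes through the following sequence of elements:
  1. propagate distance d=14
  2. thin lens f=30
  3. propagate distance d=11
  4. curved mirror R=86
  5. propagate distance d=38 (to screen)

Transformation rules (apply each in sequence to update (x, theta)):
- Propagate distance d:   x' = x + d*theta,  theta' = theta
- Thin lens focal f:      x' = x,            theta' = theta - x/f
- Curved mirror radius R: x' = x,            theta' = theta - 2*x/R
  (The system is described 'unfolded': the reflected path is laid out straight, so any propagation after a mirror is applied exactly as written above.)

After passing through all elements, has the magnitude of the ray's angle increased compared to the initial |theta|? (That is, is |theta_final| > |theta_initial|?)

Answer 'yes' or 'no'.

Answer: no

Derivation:
Initial: x=5.0000 theta=0.4000
After 1 (propagate distance d=14): x=10.6000 theta=0.4000
After 2 (thin lens f=30): x=10.6000 theta=7/150 (≈0.0467)
After 3 (propagate distance d=11): x=1667/150 (≈11.1133) theta=7/150 (≈0.0467)
After 4 (curved mirror R=86): x=1667/150 (≈11.1133) theta=-683/3225 (≈-0.2118)
After 5 (propagate distance d=38 (to screen)): x=6591/2150 (≈3.0656) theta=-683/3225 (≈-0.2118)
|theta_initial|=0.4000 |theta_final|=683/3225 (≈0.2118) -> not increased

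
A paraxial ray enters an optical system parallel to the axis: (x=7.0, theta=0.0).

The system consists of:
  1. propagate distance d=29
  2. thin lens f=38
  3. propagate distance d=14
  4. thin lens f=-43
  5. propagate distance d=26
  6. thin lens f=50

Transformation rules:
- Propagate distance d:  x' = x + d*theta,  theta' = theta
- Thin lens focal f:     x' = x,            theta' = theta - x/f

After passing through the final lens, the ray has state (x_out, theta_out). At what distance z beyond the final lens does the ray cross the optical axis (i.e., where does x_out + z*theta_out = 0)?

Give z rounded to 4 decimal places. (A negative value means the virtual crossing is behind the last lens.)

Initial: x=7.0000 theta=0.0000
After 1 (propagate distance d=29): x=7.0000 theta=0.0000
After 2 (thin lens f=38): x=7.0000 theta=-7/38 (≈-0.1842)
After 3 (propagate distance d=14): x=84/19 (≈4.4211) theta=-7/38 (≈-0.1842)
After 4 (thin lens f=-43): x=84/19 (≈4.4211) theta=-7/86 (≈-0.0814)
After 5 (propagate distance d=26): x=1883/817 (≈2.3048) theta=-7/86 (≈-0.0814)
After 6 (thin lens f=50): x=1883/817 (≈2.3048) theta=-2604/20425 (≈-0.1275)
z_focus = -x_out/theta_out = -(1883/817)/(-2604/20425) = 6725/372 ≈ 18.0780
Rounded to 4 decimal places: z = 18.0780

Answer: 18.0780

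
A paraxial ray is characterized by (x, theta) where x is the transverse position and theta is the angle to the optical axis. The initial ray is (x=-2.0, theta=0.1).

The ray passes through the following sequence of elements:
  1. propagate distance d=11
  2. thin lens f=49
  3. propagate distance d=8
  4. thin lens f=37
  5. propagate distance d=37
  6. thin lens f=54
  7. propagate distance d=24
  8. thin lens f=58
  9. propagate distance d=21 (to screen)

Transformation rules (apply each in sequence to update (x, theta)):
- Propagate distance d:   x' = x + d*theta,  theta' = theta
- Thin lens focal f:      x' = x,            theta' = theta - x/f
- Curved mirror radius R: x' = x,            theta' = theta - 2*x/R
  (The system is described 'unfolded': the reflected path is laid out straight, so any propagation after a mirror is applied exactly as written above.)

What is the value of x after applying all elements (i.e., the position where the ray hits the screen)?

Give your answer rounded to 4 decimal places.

Answer: 4.1009

Derivation:
Initial: x=-2.0000 theta=0.1000
After 1 (propagate distance d=11): x=-0.9000 theta=0.1000
After 2 (thin lens f=49): x=-0.9000 theta=29/245 (≈0.1184)
After 3 (propagate distance d=8): x=23/490 (≈0.0469) theta=29/245 (≈0.1184)
After 4 (thin lens f=37): x=23/490 (≈0.0469) theta=2123/18130 (≈0.1171)
After 5 (propagate distance d=37): x=1073/245 (≈4.3796) theta=2123/18130 (≈0.1171)
After 6 (thin lens f=54): x=1073/245 (≈4.3796) theta=1762/48951 (≈0.0360)
After 7 (propagate distance d=24): x=427789/81585 (≈5.2435) theta=1762/48951 (≈0.0360)
After 8 (thin lens f=58): x=427789/81585 (≈5.2435) theta=-15763/289710 (≈-0.0544)
After 9 (propagate distance d=21 (to screen)): x=2156117/525770 (≈4.1009) theta=-15763/289710 (≈-0.0544)
Rounded to 4 decimal places: x = 4.1009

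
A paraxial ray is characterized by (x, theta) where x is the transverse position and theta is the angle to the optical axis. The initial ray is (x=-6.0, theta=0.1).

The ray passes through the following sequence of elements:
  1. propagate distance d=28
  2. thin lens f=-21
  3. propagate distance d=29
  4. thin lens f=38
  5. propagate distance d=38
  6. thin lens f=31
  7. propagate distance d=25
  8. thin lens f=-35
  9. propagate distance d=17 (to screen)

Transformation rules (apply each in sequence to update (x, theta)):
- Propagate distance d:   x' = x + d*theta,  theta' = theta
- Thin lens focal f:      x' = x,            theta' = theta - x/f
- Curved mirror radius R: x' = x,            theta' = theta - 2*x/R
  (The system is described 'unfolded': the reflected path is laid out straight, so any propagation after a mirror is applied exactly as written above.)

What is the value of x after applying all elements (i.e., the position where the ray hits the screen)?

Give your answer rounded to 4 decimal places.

Answer: 4.4069

Derivation:
Initial: x=-6.0000 theta=0.1000
After 1 (propagate distance d=28): x=-3.2000 theta=0.1000
After 2 (thin lens f=-21): x=-3.2000 theta=-11/210 (≈-0.0524)
After 3 (propagate distance d=29): x=-991/210 (≈-4.7190) theta=-11/210 (≈-0.0524)
After 4 (thin lens f=38): x=-991/210 (≈-4.7190) theta=191/2660 (≈0.0718)
After 5 (propagate distance d=38): x=-209/105 (≈-1.9905) theta=191/2660 (≈0.0718)
After 6 (thin lens f=31): x=-209/105 (≈-1.9905) theta=33647/247380 (≈0.1360)
After 7 (propagate distance d=25): x=116257/82460 (≈1.4099) theta=33647/247380 (≈0.1360)
After 8 (thin lens f=-35): x=116257/82460 (≈1.4099) theta=381604/2164575 (≈0.1763)
After 9 (propagate distance d=17 (to screen)): x=38156057/8658300 (≈4.4069) theta=381604/2164575 (≈0.1763)
Rounded to 4 decimal places: x = 4.4069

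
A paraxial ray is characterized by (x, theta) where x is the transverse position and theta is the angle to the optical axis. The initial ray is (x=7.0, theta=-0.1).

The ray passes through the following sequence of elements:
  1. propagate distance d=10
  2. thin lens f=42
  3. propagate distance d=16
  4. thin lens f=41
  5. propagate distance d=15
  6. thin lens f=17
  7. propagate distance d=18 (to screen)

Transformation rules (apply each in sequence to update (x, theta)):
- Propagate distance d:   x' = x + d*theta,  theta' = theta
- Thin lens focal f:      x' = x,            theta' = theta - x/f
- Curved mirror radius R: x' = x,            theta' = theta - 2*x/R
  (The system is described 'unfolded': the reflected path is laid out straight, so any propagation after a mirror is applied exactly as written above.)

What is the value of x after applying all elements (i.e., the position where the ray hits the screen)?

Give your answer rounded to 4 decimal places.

Initial: x=7.0000 theta=-0.1000
After 1 (propagate distance d=10): x=6.0000 theta=-0.1000
After 2 (thin lens f=42): x=6.0000 theta=-17/70 (≈-0.2429)
After 3 (propagate distance d=16): x=74/35 (≈2.1143) theta=-17/70 (≈-0.2429)
After 4 (thin lens f=41): x=74/35 (≈2.1143) theta=-169/574 (≈-0.2944)
After 5 (propagate distance d=15): x=-6607/2870 (≈-2.3021) theta=-169/574 (≈-0.2944)
After 6 (thin lens f=17): x=-6607/2870 (≈-2.3021) theta=-3879/24395 (≈-0.1590)
After 7 (propagate distance d=18 (to screen)): x=-251963/48790 (≈-5.1642) theta=-3879/24395 (≈-0.1590)
Rounded to 4 decimal places: x = -5.1642

Answer: -5.1642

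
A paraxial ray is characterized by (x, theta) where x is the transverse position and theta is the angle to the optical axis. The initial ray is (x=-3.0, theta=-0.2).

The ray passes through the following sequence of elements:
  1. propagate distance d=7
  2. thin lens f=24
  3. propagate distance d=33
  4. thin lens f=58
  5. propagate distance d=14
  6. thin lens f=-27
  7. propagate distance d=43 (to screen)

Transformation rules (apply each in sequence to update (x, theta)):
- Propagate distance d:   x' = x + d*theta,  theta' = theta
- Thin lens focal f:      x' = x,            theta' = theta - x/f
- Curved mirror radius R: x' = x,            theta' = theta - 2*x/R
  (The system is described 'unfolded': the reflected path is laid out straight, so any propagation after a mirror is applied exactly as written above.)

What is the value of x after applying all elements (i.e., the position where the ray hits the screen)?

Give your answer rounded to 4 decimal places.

Answer: -7.3874

Derivation:
Initial: x=-3.0000 theta=-0.2000
After 1 (propagate distance d=7): x=-4.4000 theta=-0.2000
After 2 (thin lens f=24): x=-4.4000 theta=-1/60 (≈-0.0167)
After 3 (propagate distance d=33): x=-4.9500 theta=-1/60 (≈-0.0167)
After 4 (thin lens f=58): x=-4.9500 theta=239/3480 (≈0.0687)
After 5 (propagate distance d=14): x=-347/87 (≈-3.9885) theta=239/3480 (≈0.0687)
After 6 (thin lens f=-27): x=-347/87 (≈-3.9885) theta=-7427/93960 (≈-0.0790)
After 7 (propagate distance d=43 (to screen)): x=-694121/93960 (≈-7.3874) theta=-7427/93960 (≈-0.0790)
Rounded to 4 decimal places: x = -7.3874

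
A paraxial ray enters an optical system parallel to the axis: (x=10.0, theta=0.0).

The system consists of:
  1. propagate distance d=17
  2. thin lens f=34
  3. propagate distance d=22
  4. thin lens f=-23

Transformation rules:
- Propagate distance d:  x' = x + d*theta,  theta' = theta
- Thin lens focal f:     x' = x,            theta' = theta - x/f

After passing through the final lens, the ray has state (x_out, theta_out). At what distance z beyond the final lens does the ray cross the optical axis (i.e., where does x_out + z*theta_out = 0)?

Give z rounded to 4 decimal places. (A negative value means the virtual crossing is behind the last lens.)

Initial: x=10.0000 theta=0.0000
After 1 (propagate distance d=17): x=10.0000 theta=0.0000
After 2 (thin lens f=34): x=10.0000 theta=-5/17 (≈-0.2941)
After 3 (propagate distance d=22): x=60/17 (≈3.5294) theta=-5/17 (≈-0.2941)
After 4 (thin lens f=-23): x=60/17 (≈3.5294) theta=-55/391 (≈-0.1407)
z_focus = -x_out/theta_out = -(60/17)/(-55/391) = 276/11 ≈ 25.0909
Rounded to 4 decimal places: z = 25.0909

Answer: 25.0909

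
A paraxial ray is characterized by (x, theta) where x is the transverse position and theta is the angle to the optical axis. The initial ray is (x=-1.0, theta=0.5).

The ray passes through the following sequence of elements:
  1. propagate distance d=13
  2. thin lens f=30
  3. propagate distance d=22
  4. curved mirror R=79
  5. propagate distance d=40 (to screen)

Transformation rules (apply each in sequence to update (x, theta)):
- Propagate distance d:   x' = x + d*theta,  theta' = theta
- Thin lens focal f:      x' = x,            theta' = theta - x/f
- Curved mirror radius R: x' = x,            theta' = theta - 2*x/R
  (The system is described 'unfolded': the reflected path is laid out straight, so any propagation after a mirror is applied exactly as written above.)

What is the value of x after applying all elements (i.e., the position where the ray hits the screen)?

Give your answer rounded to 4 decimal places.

Answer: 12.5089

Derivation:
Initial: x=-1.0000 theta=0.5000
After 1 (propagate distance d=13): x=5.5000 theta=0.5000
After 2 (thin lens f=30): x=5.5000 theta=19/60 (≈0.3167)
After 3 (propagate distance d=22): x=187/15 (≈12.4667) theta=19/60 (≈0.3167)
After 4 (curved mirror R=79): x=187/15 (≈12.4667) theta=1/948 (≈0.0011)
After 5 (propagate distance d=40 (to screen)): x=4941/395 (≈12.5089) theta=1/948 (≈0.0011)
Rounded to 4 decimal places: x = 12.5089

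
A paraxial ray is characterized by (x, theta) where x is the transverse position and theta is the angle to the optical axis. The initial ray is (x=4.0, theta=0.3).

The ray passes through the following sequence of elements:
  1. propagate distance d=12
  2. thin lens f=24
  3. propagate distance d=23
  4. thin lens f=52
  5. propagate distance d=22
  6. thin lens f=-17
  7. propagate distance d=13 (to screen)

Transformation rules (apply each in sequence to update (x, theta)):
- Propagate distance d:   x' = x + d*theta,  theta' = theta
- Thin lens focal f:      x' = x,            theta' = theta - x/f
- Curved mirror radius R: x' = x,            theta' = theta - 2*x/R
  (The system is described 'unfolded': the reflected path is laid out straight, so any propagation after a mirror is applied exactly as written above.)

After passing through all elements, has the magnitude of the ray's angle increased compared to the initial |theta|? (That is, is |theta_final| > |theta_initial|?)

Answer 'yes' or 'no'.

Initial: x=4.0000 theta=0.3000
After 1 (propagate distance d=12): x=7.6000 theta=0.3000
After 2 (thin lens f=24): x=7.6000 theta=-1/60 (≈-0.0167)
After 3 (propagate distance d=23): x=433/60 (≈7.2167) theta=-1/60 (≈-0.0167)
After 4 (thin lens f=52): x=433/60 (≈7.2167) theta=-97/624 (≈-0.1554)
After 5 (propagate distance d=22): x=5923/1560 (≈3.7968) theta=-97/624 (≈-0.1554)
After 6 (thin lens f=-17): x=5923/1560 (≈3.7968) theta=277/4080 (≈0.0679)
After 7 (propagate distance d=13 (to screen)): x=49639/10608 (≈4.6794) theta=277/4080 (≈0.0679)
|theta_initial|=0.3000 |theta_final|=277/4080 (≈0.0679) -> not increased

Answer: no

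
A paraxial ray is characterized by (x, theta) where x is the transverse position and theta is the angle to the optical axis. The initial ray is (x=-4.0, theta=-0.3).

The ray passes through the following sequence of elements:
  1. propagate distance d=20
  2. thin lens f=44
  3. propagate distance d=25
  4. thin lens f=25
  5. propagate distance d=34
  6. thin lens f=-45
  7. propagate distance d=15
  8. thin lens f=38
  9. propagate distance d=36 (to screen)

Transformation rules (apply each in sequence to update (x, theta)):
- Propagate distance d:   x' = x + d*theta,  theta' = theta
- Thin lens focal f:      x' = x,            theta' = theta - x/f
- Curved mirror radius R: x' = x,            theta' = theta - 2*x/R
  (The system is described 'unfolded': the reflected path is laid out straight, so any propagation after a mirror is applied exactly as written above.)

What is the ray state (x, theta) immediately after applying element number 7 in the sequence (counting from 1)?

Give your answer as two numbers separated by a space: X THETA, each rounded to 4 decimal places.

Initial: x=-4.0000 theta=-0.3000
After 1 (propagate distance d=20): x=-10.0000 theta=-0.3000
After 2 (thin lens f=44): x=-10.0000 theta=-4/55 (≈-0.0727)
After 3 (propagate distance d=25): x=-130/11 (≈-11.8182) theta=-4/55 (≈-0.0727)
After 4 (thin lens f=25): x=-130/11 (≈-11.8182) theta=0.4000
After 5 (propagate distance d=34): x=98/55 (≈1.7818) theta=0.4000
After 6 (thin lens f=-45): x=98/55 (≈1.7818) theta=1088/2475 (≈0.4396)
After 7 (propagate distance d=15): x=1382/165 (≈8.3758) theta=1088/2475 (≈0.4396)
Rounded to 4 decimal places: x = 8.3758, theta = 0.4396

Answer: 8.3758 0.4396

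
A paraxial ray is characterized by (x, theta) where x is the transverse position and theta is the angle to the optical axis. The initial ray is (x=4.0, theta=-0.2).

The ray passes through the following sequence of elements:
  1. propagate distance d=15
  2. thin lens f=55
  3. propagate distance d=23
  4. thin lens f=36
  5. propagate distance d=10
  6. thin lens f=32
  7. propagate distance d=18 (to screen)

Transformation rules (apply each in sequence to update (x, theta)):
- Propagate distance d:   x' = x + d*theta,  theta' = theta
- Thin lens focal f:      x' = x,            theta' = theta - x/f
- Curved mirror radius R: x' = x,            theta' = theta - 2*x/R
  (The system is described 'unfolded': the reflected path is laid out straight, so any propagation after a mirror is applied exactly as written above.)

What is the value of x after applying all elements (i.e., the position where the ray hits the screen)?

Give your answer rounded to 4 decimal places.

Initial: x=4.0000 theta=-0.2000
After 1 (propagate distance d=15): x=1.0000 theta=-0.2000
After 2 (thin lens f=55): x=1.0000 theta=-12/55 (≈-0.2182)
After 3 (propagate distance d=23): x=-221/55 (≈-4.0182) theta=-12/55 (≈-0.2182)
After 4 (thin lens f=36): x=-221/55 (≈-4.0182) theta=-211/1980 (≈-0.1066)
After 5 (propagate distance d=10): x=-5033/990 (≈-5.0838) theta=-211/1980 (≈-0.1066)
After 6 (thin lens f=32): x=-5033/990 (≈-5.0838) theta=1657/31680 (≈0.0523)
After 7 (propagate distance d=18 (to screen)): x=-1193/288 (≈-4.1424) theta=1657/31680 (≈0.0523)
Rounded to 4 decimal places: x = -4.1424

Answer: -4.1424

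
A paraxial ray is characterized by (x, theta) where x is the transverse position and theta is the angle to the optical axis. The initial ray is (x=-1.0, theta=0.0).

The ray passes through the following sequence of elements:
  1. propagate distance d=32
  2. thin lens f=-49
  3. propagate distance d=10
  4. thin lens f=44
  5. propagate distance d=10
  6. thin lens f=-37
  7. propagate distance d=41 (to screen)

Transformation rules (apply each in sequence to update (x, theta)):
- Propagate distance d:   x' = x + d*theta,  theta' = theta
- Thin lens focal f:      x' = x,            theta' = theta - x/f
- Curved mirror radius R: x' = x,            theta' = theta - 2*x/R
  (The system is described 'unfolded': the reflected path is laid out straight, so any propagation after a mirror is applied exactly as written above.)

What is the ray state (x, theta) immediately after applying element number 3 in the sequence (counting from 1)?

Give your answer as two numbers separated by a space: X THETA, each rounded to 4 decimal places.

Answer: -1.2041 -0.0204

Derivation:
Initial: x=-1.0000 theta=0.0000
After 1 (propagate distance d=32): x=-1.0000 theta=0.0000
After 2 (thin lens f=-49): x=-1.0000 theta=-1/49 (≈-0.0204)
After 3 (propagate distance d=10): x=-59/49 (≈-1.2041) theta=-1/49 (≈-0.0204)
Rounded to 4 decimal places: x = -1.2041, theta = -0.0204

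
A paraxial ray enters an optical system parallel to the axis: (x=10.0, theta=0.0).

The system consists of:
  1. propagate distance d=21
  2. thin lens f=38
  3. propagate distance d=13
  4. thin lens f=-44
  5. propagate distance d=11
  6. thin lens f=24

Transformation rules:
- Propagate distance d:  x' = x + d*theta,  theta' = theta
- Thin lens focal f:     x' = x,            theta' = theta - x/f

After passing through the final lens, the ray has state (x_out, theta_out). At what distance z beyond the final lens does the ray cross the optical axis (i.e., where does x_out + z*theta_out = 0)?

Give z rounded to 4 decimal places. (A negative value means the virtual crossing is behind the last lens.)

Initial: x=10.0000 theta=0.0000
After 1 (propagate distance d=21): x=10.0000 theta=0.0000
After 2 (thin lens f=38): x=10.0000 theta=-5/19 (≈-0.2632)
After 3 (propagate distance d=13): x=125/19 (≈6.5789) theta=-5/19 (≈-0.2632)
After 4 (thin lens f=-44): x=125/19 (≈6.5789) theta=-5/44 (≈-0.1136)
After 5 (propagate distance d=11): x=405/76 (≈5.3289) theta=-5/44 (≈-0.1136)
After 6 (thin lens f=24): x=405/76 (≈5.3289) theta=-2245/6688 (≈-0.3357)
z_focus = -x_out/theta_out = -(405/76)/(-2245/6688) = 7128/449 ≈ 15.8753
Rounded to 4 decimal places: z = 15.8753

Answer: 15.8753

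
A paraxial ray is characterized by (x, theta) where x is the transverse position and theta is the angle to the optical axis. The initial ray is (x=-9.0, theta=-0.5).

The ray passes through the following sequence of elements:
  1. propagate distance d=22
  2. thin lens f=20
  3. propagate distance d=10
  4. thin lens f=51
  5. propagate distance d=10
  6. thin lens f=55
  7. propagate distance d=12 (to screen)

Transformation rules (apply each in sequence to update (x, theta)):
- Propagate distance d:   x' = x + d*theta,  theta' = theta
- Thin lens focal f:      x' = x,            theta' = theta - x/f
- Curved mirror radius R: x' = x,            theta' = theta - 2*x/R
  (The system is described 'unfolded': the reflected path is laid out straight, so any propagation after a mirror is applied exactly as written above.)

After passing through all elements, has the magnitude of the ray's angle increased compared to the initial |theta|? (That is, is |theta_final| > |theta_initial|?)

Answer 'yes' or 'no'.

Initial: x=-9.0000 theta=-0.5000
After 1 (propagate distance d=22): x=-20.0000 theta=-0.5000
After 2 (thin lens f=20): x=-20.0000 theta=0.5000
After 3 (propagate distance d=10): x=-15.0000 theta=0.5000
After 4 (thin lens f=51): x=-15.0000 theta=27/34 (≈0.7941)
After 5 (propagate distance d=10): x=-120/17 (≈-7.0588) theta=27/34 (≈0.7941)
After 6 (thin lens f=55): x=-120/17 (≈-7.0588) theta=345/374 (≈0.9225)
After 7 (propagate distance d=12 (to screen)): x=750/187 (≈4.0107) theta=345/374 (≈0.9225)
|theta_initial|=0.5000 |theta_final|=345/374 (≈0.9225) -> increased

Answer: yes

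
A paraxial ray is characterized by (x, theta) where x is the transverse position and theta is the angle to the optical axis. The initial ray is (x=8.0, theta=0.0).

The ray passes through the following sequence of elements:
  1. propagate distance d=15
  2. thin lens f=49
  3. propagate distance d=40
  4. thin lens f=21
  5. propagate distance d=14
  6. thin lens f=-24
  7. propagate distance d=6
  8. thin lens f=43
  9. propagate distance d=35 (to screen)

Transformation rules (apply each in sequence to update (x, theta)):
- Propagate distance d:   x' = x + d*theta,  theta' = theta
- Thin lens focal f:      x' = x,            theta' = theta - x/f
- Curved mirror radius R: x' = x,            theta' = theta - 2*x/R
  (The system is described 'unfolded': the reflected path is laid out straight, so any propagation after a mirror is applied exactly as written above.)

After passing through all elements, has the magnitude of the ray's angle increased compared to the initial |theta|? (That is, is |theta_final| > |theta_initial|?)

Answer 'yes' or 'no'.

Answer: yes

Derivation:
Initial: x=8.0000 theta=0.0000
After 1 (propagate distance d=15): x=8.0000 theta=0.0000
After 2 (thin lens f=49): x=8.0000 theta=-8/49 (≈-0.1633)
After 3 (propagate distance d=40): x=72/49 (≈1.4694) theta=-8/49 (≈-0.1633)
After 4 (thin lens f=21): x=72/49 (≈1.4694) theta=-80/343 (≈-0.2332)
After 5 (propagate distance d=14): x=-88/49 (≈-1.7959) theta=-80/343 (≈-0.2332)
After 6 (thin lens f=-24): x=-88/49 (≈-1.7959) theta=-317/1029 (≈-0.3081)
After 7 (propagate distance d=6): x=-1250/343 (≈-3.6443) theta=-317/1029 (≈-0.3081)
After 8 (thin lens f=43): x=-1250/343 (≈-3.6443) theta=-9881/44247 (≈-0.2233)
After 9 (propagate distance d=35 (to screen)): x=-507085/44247 (≈-11.4603) theta=-9881/44247 (≈-0.2233)
|theta_initial|=0.0000 |theta_final|=9881/44247 (≈0.2233) -> increased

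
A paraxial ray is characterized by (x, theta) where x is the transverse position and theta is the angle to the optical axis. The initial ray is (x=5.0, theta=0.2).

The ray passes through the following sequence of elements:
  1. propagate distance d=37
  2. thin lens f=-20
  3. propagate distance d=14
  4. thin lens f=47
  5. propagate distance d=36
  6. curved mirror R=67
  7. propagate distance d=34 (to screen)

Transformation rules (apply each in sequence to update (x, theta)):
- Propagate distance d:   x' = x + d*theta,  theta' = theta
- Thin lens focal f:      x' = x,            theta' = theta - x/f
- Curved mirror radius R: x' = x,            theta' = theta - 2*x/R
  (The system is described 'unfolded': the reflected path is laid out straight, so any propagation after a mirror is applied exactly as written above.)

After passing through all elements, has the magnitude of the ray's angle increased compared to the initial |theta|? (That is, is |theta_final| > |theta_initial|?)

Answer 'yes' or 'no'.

Initial: x=5.0000 theta=0.2000
After 1 (propagate distance d=37): x=12.4000 theta=0.2000
After 2 (thin lens f=-20): x=12.4000 theta=0.8200
After 3 (propagate distance d=14): x=23.8800 theta=0.8200
After 4 (thin lens f=47): x=23.8800 theta=733/2350 (≈0.3119)
After 5 (propagate distance d=36): x=41253/1175 (≈35.1089) theta=733/2350 (≈0.3119)
After 6 (curved mirror R=67): x=41253/1175 (≈35.1089) theta=-115901/157450 (≈-0.7361)
After 7 (propagate distance d=34 (to screen)): x=793634/78725 (≈10.0811) theta=-115901/157450 (≈-0.7361)
|theta_initial|=0.2000 |theta_final|=115901/157450 (≈0.7361) -> increased

Answer: yes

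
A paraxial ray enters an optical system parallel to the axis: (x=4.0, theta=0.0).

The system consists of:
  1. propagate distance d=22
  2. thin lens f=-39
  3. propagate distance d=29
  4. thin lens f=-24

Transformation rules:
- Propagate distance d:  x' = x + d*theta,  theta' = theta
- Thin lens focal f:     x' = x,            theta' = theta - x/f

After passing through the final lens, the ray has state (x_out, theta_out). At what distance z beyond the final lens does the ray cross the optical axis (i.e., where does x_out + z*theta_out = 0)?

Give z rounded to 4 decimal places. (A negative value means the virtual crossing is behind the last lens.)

Initial: x=4.0000 theta=0.0000
After 1 (propagate distance d=22): x=4.0000 theta=0.0000
After 2 (thin lens f=-39): x=4.0000 theta=4/39 (≈0.1026)
After 3 (propagate distance d=29): x=272/39 (≈6.9744) theta=4/39 (≈0.1026)
After 4 (thin lens f=-24): x=272/39 (≈6.9744) theta=46/117 (≈0.3932)
z_focus = -x_out/theta_out = -(272/39)/(46/117) = -408/23 ≈ -17.7391
Rounded to 4 decimal places: z = -17.7391

Answer: -17.7391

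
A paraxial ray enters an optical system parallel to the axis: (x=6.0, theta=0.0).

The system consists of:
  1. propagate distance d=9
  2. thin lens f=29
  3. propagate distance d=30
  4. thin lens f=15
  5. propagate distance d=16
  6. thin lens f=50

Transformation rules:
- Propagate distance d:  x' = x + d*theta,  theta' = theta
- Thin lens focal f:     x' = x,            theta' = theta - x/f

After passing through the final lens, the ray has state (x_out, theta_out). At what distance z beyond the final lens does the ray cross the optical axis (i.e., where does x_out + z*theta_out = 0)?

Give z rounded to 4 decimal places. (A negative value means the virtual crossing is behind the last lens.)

Answer: -25.9219

Derivation:
Initial: x=6.0000 theta=0.0000
After 1 (propagate distance d=9): x=6.0000 theta=0.0000
After 2 (thin lens f=29): x=6.0000 theta=-6/29 (≈-0.2069)
After 3 (propagate distance d=30): x=-6/29 (≈-0.2069) theta=-6/29 (≈-0.2069)
After 4 (thin lens f=15): x=-6/29 (≈-0.2069) theta=-28/145 (≈-0.1931)
After 5 (propagate distance d=16): x=-478/145 (≈-3.2966) theta=-28/145 (≈-0.1931)
After 6 (thin lens f=50): x=-478/145 (≈-3.2966) theta=-461/3625 (≈-0.1272)
z_focus = -x_out/theta_out = -(-478/145)/(-461/3625) = -11950/461 ≈ -25.9219
Rounded to 4 decimal places: z = -25.9219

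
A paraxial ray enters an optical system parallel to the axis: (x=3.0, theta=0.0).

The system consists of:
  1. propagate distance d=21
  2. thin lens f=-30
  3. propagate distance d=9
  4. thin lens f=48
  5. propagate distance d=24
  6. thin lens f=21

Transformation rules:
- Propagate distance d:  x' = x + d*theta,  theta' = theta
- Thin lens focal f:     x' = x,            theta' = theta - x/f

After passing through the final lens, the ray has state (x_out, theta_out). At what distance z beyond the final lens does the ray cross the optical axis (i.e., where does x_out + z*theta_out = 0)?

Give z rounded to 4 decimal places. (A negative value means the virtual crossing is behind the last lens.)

Answer: 23.0900

Derivation:
Initial: x=3.0000 theta=0.0000
After 1 (propagate distance d=21): x=3.0000 theta=0.0000
After 2 (thin lens f=-30): x=3.0000 theta=0.1000
After 3 (propagate distance d=9): x=3.9000 theta=0.1000
After 4 (thin lens f=48): x=3.9000 theta=3/160 (≈0.0188)
After 5 (propagate distance d=24): x=4.3500 theta=3/160 (≈0.0188)
After 6 (thin lens f=21): x=4.3500 theta=-211/1120 (≈-0.1884)
z_focus = -x_out/theta_out = -(4.3500)/(-211/1120) = 4872/211 ≈ 23.0900
Rounded to 4 decimal places: z = 23.0900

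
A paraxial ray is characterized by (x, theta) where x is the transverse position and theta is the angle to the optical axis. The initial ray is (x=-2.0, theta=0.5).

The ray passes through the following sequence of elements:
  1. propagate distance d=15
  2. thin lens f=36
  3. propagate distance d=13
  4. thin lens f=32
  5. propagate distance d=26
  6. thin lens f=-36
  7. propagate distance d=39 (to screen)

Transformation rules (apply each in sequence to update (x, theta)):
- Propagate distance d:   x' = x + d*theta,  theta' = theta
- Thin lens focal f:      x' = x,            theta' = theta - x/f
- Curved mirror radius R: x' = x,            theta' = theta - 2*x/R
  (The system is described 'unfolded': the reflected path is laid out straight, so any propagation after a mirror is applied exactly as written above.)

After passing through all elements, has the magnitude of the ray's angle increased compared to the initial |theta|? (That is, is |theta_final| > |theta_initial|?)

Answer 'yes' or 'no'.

Answer: no

Derivation:
Initial: x=-2.0000 theta=0.5000
After 1 (propagate distance d=15): x=5.5000 theta=0.5000
After 2 (thin lens f=36): x=5.5000 theta=25/72 (≈0.3472)
After 3 (propagate distance d=13): x=721/72 (≈10.0139) theta=25/72 (≈0.3472)
After 4 (thin lens f=32): x=721/72 (≈10.0139) theta=79/2304 (≈0.0343)
After 5 (propagate distance d=26): x=12563/1152 (≈10.9054) theta=79/2304 (≈0.0343)
After 6 (thin lens f=-36): x=12563/1152 (≈10.9054) theta=13985/41472 (≈0.3372)
After 7 (propagate distance d=39 (to screen)): x=332561/13824 (≈24.0568) theta=13985/41472 (≈0.3372)
|theta_initial|=0.5000 |theta_final|=13985/41472 (≈0.3372) -> not increased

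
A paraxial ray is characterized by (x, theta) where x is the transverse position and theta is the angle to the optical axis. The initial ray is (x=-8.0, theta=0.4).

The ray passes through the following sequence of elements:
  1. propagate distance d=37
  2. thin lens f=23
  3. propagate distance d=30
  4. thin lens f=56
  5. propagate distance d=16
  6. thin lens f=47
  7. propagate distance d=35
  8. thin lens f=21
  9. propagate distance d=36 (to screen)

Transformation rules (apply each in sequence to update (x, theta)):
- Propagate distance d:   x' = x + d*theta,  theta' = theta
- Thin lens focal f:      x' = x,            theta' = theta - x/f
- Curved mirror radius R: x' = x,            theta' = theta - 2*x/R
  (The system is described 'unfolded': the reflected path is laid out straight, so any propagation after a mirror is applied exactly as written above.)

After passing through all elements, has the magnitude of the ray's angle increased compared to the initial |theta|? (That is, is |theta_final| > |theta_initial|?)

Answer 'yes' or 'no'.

Initial: x=-8.0000 theta=0.4000
After 1 (propagate distance d=37): x=6.8000 theta=0.4000
After 2 (thin lens f=23): x=6.8000 theta=12/115 (≈0.1043)
After 3 (propagate distance d=30): x=1142/115 (≈9.9304) theta=12/115 (≈0.1043)
After 4 (thin lens f=56): x=1142/115 (≈9.9304) theta=-47/644 (≈-0.0730)
After 5 (propagate distance d=16): x=7054/805 (≈8.7627) theta=-47/644 (≈-0.0730)
After 6 (thin lens f=47): x=7054/805 (≈8.7627) theta=-1707/6580 (≈-0.2594)
After 7 (propagate distance d=35): x=-47983/151340 (≈-0.3171) theta=-1707/6580 (≈-0.2594)
After 8 (thin lens f=21): x=-47983/151340 (≈-0.3171) theta=-388249/1589070 (≈-0.2443)
After 9 (propagate distance d=36 (to screen)): x=-9653857/1059380 (≈-9.1127) theta=-388249/1589070 (≈-0.2443)
|theta_initial|=0.4000 |theta_final|=388249/1589070 (≈0.2443) -> not increased

Answer: no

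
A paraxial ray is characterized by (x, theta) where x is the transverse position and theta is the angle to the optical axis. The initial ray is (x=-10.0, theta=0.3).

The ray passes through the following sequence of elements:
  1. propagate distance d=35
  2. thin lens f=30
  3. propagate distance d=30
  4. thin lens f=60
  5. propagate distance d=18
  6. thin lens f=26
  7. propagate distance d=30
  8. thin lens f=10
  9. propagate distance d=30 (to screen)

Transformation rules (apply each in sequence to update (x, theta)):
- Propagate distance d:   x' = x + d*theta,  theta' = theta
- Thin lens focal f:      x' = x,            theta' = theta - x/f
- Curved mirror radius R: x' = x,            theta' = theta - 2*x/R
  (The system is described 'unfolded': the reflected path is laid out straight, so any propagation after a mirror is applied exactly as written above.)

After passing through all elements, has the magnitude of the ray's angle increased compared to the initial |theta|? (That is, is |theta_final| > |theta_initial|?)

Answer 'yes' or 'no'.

Initial: x=-10.0000 theta=0.3000
After 1 (propagate distance d=35): x=0.5000 theta=0.3000
After 2 (thin lens f=30): x=0.5000 theta=17/60 (≈0.2833)
After 3 (propagate distance d=30): x=9.0000 theta=17/60 (≈0.2833)
After 4 (thin lens f=60): x=9.0000 theta=2/15 (≈0.1333)
After 5 (propagate distance d=18): x=11.4000 theta=2/15 (≈0.1333)
After 6 (thin lens f=26): x=11.4000 theta=-119/390 (≈-0.3051)
After 7 (propagate distance d=30): x=146/65 (≈2.2462) theta=-119/390 (≈-0.3051)
After 8 (thin lens f=10): x=146/65 (≈2.2462) theta=-1033/1950 (≈-0.5297)
After 9 (propagate distance d=30 (to screen)): x=-887/65 (≈-13.6462) theta=-1033/1950 (≈-0.5297)
|theta_initial|=0.3000 |theta_final|=1033/1950 (≈0.5297) -> increased

Answer: yes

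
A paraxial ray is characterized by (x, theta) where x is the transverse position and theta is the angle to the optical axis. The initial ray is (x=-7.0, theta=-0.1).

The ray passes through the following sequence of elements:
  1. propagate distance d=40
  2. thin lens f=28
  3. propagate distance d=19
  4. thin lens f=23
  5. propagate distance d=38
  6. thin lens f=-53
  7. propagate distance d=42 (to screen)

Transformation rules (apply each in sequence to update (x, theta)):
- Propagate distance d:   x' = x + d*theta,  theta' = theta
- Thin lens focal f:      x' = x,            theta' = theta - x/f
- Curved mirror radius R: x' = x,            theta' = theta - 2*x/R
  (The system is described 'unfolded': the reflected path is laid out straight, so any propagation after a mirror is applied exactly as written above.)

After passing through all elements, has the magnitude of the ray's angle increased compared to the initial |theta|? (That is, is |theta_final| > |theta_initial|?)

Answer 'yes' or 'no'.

Initial: x=-7.0000 theta=-0.1000
After 1 (propagate distance d=40): x=-11.0000 theta=-0.1000
After 2 (thin lens f=28): x=-11.0000 theta=41/140 (≈0.2929)
After 3 (propagate distance d=19): x=-761/140 (≈-5.4357) theta=41/140 (≈0.2929)
After 4 (thin lens f=23): x=-761/140 (≈-5.4357) theta=426/805 (≈0.5292)
After 5 (propagate distance d=38): x=47249/3220 (≈14.6736) theta=426/805 (≈0.5292)
After 6 (thin lens f=-53): x=47249/3220 (≈14.6736) theta=137561/170660 (≈0.8061)
After 7 (propagate distance d=42 (to screen)): x=8281759/170660 (≈48.5278) theta=137561/170660 (≈0.8061)
|theta_initial|=0.1000 |theta_final|=137561/170660 (≈0.8061) -> increased

Answer: yes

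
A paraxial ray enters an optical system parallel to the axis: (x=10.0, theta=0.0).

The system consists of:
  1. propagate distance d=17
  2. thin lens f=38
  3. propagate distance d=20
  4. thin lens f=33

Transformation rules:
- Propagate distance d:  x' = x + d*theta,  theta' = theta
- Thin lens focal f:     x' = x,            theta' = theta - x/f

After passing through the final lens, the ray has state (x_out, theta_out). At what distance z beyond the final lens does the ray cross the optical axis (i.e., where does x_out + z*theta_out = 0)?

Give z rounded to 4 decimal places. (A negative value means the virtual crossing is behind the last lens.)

Initial: x=10.0000 theta=0.0000
After 1 (propagate distance d=17): x=10.0000 theta=0.0000
After 2 (thin lens f=38): x=10.0000 theta=-5/19 (≈-0.2632)
After 3 (propagate distance d=20): x=90/19 (≈4.7368) theta=-5/19 (≈-0.2632)
After 4 (thin lens f=33): x=90/19 (≈4.7368) theta=-85/209 (≈-0.4067)
z_focus = -x_out/theta_out = -(90/19)/(-85/209) = 198/17 ≈ 11.6471
Rounded to 4 decimal places: z = 11.6471

Answer: 11.6471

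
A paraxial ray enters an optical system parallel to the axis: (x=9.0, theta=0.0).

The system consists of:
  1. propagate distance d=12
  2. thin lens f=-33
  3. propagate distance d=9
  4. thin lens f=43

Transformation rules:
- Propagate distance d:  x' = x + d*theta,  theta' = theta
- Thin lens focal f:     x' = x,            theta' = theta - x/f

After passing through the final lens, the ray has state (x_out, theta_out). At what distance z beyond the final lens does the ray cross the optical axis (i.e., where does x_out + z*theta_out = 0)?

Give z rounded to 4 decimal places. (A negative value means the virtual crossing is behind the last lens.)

Answer: -1806.0000

Derivation:
Initial: x=9.0000 theta=0.0000
After 1 (propagate distance d=12): x=9.0000 theta=0.0000
After 2 (thin lens f=-33): x=9.0000 theta=3/11 (≈0.2727)
After 3 (propagate distance d=9): x=126/11 (≈11.4545) theta=3/11 (≈0.2727)
After 4 (thin lens f=43): x=126/11 (≈11.4545) theta=3/473 (≈0.0063)
z_focus = -x_out/theta_out = -(126/11)/(3/473) = -1806.0000
Rounded to 4 decimal places: z = -1806.0000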